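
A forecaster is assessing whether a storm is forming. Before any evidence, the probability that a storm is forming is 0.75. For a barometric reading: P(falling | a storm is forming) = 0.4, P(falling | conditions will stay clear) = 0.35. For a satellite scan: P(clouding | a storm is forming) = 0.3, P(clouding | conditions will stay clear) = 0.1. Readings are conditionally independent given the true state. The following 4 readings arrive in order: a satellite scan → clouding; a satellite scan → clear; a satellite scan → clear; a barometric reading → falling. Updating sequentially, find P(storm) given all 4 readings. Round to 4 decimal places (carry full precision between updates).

0.8615

After a satellite scan='clouding': P(storm) = 0.3·0.7500 / (0.3·0.7500 + 0.1·0.2500) ≈ 0.9000
After a satellite scan='clear': P(storm) = 0.7·0.9000 / (0.7·0.9000 + 0.9·0.1000) ≈ 0.8750
After a satellite scan='clear': P(storm) = 0.7·0.8750 / (0.7·0.8750 + 0.9·0.1250) ≈ 0.8448
After a barometric reading='falling': P(storm) = 0.4·0.8448 / (0.4·0.8448 + 0.35·0.1552) ≈ 0.8615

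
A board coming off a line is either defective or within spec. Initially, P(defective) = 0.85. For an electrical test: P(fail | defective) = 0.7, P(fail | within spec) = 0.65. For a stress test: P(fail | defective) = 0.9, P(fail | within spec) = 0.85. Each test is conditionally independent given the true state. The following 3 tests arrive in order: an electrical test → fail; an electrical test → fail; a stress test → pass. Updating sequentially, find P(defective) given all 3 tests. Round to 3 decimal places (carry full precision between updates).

0.814

Each posterior becomes the prior for the next update.
After an electrical test='fail': P(defective) = 0.7·0.8500 / (0.7·0.8500 + 0.65·0.1500) ≈ 0.8592
After an electrical test='fail': P(defective) = 0.7·0.8592 / (0.7·0.8592 + 0.65·0.1408) ≈ 0.8679
After a stress test='pass': P(defective) = 0.1·0.8679 / (0.1·0.8679 + 0.15·0.1321) ≈ 0.8142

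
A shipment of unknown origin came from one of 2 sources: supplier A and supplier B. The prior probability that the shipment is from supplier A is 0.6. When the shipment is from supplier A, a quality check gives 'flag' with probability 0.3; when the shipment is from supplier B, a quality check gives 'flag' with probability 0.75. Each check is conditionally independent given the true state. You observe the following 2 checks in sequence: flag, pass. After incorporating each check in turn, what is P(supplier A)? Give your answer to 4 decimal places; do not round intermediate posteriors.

0.6269

After 'flag': P(supplier A) = 0.3·0.6000 / (0.3·0.6000 + 0.75·0.4000) ≈ 0.3750
After 'pass': P(supplier A) = 0.7·0.3750 / (0.7·0.3750 + 0.25·0.6250) ≈ 0.6269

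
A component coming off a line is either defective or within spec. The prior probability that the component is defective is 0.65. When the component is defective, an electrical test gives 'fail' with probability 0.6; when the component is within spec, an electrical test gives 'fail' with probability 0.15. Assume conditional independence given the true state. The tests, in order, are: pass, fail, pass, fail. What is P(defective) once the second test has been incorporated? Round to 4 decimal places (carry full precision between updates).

Apply Bayes' rule sequentially, carrying P(defective) forward.
After 'pass': P(defective) = 0.4·0.6500 / (0.4·0.6500 + 0.85·0.3500) ≈ 0.4664
After 'fail': P(defective) = 0.6·0.4664 / (0.6·0.4664 + 0.15·0.5336) ≈ 0.7776

0.7776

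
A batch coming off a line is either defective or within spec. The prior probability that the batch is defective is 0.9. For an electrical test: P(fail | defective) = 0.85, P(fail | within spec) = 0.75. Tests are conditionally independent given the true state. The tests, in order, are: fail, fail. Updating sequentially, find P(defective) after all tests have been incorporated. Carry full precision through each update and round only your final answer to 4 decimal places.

0.9204

Each posterior becomes the prior for the next update.
After 'fail': P(defective) = 0.85·0.9000 / (0.85·0.9000 + 0.75·0.1000) ≈ 0.9107
After 'fail': P(defective) = 0.85·0.9107 / (0.85·0.9107 + 0.75·0.0893) ≈ 0.9204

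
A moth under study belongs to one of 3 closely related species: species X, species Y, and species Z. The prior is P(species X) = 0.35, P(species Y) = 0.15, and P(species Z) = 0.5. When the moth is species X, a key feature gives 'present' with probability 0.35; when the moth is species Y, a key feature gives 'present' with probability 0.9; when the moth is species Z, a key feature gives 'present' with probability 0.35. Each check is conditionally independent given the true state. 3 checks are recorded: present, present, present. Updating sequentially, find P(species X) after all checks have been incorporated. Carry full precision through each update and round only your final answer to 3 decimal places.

Apply Bayes' rule sequentially, carrying P(species X) forward.
After 'present': normaliser = 0.35·0.3500 + 0.9·0.1500 + 0.35·0.5000; P(species X) ≈ 0.2832, P(species Y) ≈ 0.3121, P(species Z) ≈ 0.4046
After 'present': normaliser = 0.35·0.2832 + 0.9·0.3121 + 0.35·0.4046; P(species X) ≈ 0.1900, P(species Y) ≈ 0.5385, P(species Z) ≈ 0.2715
After 'present': normaliser = 0.35·0.1900 + 0.9·0.5385 + 0.35·0.2715; P(species X) ≈ 0.1029, P(species Y) ≈ 0.7500, P(species Z) ≈ 0.1470

0.103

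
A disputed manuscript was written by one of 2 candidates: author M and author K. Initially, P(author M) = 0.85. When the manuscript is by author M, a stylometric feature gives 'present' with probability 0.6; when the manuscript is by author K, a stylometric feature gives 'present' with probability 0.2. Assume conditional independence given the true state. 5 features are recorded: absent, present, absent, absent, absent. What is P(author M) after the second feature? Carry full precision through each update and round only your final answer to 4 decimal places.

After 'absent': P(author M) = 0.4·0.8500 / (0.4·0.8500 + 0.8·0.1500) ≈ 0.7391
After 'present': P(author M) = 0.6·0.7391 / (0.6·0.7391 + 0.2·0.2609) ≈ 0.8947

0.8947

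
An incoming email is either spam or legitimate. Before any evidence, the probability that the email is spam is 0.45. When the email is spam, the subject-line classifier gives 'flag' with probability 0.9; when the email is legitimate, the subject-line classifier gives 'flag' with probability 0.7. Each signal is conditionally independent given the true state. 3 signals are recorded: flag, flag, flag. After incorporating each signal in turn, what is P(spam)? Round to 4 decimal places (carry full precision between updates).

Each posterior becomes the prior for the next update.
After 'flag': P(spam) = 0.9·0.4500 / (0.9·0.4500 + 0.7·0.5500) ≈ 0.5127
After 'flag': P(spam) = 0.9·0.5127 / (0.9·0.5127 + 0.7·0.4873) ≈ 0.5749
After 'flag': P(spam) = 0.9·0.5749 / (0.9·0.5749 + 0.7·0.4251) ≈ 0.6349

0.6349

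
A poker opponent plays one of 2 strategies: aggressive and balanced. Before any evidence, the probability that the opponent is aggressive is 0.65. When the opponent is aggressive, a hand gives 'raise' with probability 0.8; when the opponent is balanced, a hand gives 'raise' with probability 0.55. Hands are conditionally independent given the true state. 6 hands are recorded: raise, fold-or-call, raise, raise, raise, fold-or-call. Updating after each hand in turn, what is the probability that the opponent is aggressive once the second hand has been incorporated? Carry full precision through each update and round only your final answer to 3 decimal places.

After 'raise': P(aggressive) = 0.8·0.6500 / (0.8·0.6500 + 0.55·0.3500) ≈ 0.7298
After 'fold-or-call': P(aggressive) = 0.2·0.7298 / (0.2·0.7298 + 0.45·0.2702) ≈ 0.5456

0.546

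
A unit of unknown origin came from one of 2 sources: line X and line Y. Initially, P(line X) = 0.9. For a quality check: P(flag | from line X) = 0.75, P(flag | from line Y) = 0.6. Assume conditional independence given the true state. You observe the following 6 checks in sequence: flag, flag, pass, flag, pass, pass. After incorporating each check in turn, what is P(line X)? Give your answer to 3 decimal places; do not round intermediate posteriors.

0.811

After 'flag': P(line X) = 0.75·0.9000 / (0.75·0.9000 + 0.6·0.1000) ≈ 0.9184
After 'flag': P(line X) = 0.75·0.9184 / (0.75·0.9184 + 0.6·0.0816) ≈ 0.9336
After 'pass': P(line X) = 0.25·0.9336 / (0.25·0.9336 + 0.4·0.0664) ≈ 0.8978
After 'flag': P(line X) = 0.75·0.8978 / (0.75·0.8978 + 0.6·0.1022) ≈ 0.9166
After 'pass': P(line X) = 0.25·0.9166 / (0.25·0.9166 + 0.4·0.0834) ≈ 0.8729
After 'pass': P(line X) = 0.25·0.8729 / (0.25·0.8729 + 0.4·0.1271) ≈ 0.8110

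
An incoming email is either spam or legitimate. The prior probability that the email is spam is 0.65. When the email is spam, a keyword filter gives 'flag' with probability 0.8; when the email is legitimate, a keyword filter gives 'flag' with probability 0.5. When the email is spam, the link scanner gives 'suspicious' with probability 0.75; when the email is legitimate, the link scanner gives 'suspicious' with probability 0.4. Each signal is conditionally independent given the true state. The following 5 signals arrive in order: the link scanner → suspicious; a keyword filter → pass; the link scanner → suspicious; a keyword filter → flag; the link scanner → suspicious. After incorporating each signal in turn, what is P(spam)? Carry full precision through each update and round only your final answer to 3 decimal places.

After the link scanner='suspicious': P(spam) = 0.75·0.6500 / (0.75·0.6500 + 0.4·0.3500) ≈ 0.7769
After a keyword filter='pass': P(spam) = 0.2·0.7769 / (0.2·0.7769 + 0.5·0.2231) ≈ 0.5821
After the link scanner='suspicious': P(spam) = 0.75·0.5821 / (0.75·0.5821 + 0.4·0.4179) ≈ 0.7231
After a keyword filter='flag': P(spam) = 0.8·0.7231 / (0.8·0.7231 + 0.5·0.2769) ≈ 0.8069
After the link scanner='suspicious': P(spam) = 0.75·0.8069 / (0.75·0.8069 + 0.4·0.1931) ≈ 0.8868

0.887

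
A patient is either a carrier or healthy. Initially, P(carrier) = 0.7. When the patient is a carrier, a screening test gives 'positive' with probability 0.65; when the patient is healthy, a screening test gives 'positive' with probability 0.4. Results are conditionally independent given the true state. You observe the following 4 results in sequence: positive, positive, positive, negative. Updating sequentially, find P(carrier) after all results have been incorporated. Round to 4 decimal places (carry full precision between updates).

0.8538

After 'positive': P(carrier) = 0.65·0.7000 / (0.65·0.7000 + 0.4·0.3000) ≈ 0.7913
After 'positive': P(carrier) = 0.65·0.7913 / (0.65·0.7913 + 0.4·0.2087) ≈ 0.8604
After 'positive': P(carrier) = 0.65·0.8604 / (0.65·0.8604 + 0.4·0.1396) ≈ 0.9092
After 'negative': P(carrier) = 0.35·0.9092 / (0.35·0.9092 + 0.6·0.0908) ≈ 0.8538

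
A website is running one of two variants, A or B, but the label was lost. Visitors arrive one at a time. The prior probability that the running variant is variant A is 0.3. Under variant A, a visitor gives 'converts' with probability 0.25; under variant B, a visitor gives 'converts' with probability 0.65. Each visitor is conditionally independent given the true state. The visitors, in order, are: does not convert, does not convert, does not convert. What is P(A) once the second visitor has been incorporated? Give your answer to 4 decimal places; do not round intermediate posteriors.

After 'does not convert': P(A) = 0.75·0.3000 / (0.75·0.3000 + 0.35·0.7000) ≈ 0.4787
After 'does not convert': P(A) = 0.75·0.4787 / (0.75·0.4787 + 0.35·0.5213) ≈ 0.6631

0.6631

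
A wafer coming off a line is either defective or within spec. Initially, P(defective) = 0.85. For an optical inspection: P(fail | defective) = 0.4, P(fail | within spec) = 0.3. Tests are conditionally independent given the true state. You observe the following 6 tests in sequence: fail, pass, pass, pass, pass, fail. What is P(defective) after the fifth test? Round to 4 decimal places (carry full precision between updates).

0.8031

After 'fail': P(defective) = 0.4·0.8500 / (0.4·0.8500 + 0.3·0.1500) ≈ 0.8831
After 'pass': P(defective) = 0.6·0.8831 / (0.6·0.8831 + 0.7·0.1169) ≈ 0.8662
After 'pass': P(defective) = 0.6·0.8662 / (0.6·0.8662 + 0.7·0.1338) ≈ 0.8474
After 'pass': P(defective) = 0.6·0.8474 / (0.6·0.8474 + 0.7·0.1526) ≈ 0.8263
After 'pass': P(defective) = 0.6·0.8263 / (0.6·0.8263 + 0.7·0.1737) ≈ 0.8031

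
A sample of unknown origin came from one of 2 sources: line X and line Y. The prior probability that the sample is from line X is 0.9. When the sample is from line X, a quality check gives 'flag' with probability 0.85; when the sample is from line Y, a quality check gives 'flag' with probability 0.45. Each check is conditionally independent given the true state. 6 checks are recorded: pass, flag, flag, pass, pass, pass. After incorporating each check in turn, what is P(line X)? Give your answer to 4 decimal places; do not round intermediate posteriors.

Each posterior becomes the prior for the next update.
After 'pass': P(line X) = 0.15·0.9000 / (0.15·0.9000 + 0.55·0.1000) ≈ 0.7105
After 'flag': P(line X) = 0.85·0.7105 / (0.85·0.7105 + 0.45·0.2895) ≈ 0.8226
After 'flag': P(line X) = 0.85·0.8226 / (0.85·0.8226 + 0.45·0.1774) ≈ 0.8975
After 'pass': P(line X) = 0.15·0.8975 / (0.15·0.8975 + 0.55·0.1025) ≈ 0.7049
After 'pass': P(line X) = 0.15·0.7049 / (0.15·0.7049 + 0.55·0.2951) ≈ 0.3944
After 'pass': P(line X) = 0.15·0.3944 / (0.15·0.3944 + 0.55·0.6056) ≈ 0.1509

0.1509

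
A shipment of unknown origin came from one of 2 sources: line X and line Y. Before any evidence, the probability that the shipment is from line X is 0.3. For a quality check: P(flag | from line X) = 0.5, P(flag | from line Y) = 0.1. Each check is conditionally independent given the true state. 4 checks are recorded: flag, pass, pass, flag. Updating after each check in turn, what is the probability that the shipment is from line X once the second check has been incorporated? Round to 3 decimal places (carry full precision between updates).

0.543

Each posterior becomes the prior for the next update.
After 'flag': P(line X) = 0.5·0.3000 / (0.5·0.3000 + 0.1·0.7000) ≈ 0.6818
After 'pass': P(line X) = 0.5·0.6818 / (0.5·0.6818 + 0.9·0.3182) ≈ 0.5435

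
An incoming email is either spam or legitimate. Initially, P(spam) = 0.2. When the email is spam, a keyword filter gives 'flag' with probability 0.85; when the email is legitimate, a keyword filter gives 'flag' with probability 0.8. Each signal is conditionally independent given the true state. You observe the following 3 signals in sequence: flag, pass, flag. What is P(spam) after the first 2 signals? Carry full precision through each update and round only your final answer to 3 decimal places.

0.166

After 'flag': P(spam) = 0.85·0.2000 / (0.85·0.2000 + 0.8·0.8000) ≈ 0.2099
After 'pass': P(spam) = 0.15·0.2099 / (0.15·0.2099 + 0.2·0.7901) ≈ 0.1661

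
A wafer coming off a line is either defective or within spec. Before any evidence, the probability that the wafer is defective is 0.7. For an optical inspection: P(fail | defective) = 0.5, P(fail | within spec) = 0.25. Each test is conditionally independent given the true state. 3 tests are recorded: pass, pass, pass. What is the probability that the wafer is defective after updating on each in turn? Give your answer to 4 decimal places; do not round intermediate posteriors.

After 'pass': P(defective) = 0.5·0.7000 / (0.5·0.7000 + 0.75·0.3000) ≈ 0.6087
After 'pass': P(defective) = 0.5·0.6087 / (0.5·0.6087 + 0.75·0.3913) ≈ 0.5091
After 'pass': P(defective) = 0.5·0.5091 / (0.5·0.5091 + 0.75·0.4909) ≈ 0.4088

0.4088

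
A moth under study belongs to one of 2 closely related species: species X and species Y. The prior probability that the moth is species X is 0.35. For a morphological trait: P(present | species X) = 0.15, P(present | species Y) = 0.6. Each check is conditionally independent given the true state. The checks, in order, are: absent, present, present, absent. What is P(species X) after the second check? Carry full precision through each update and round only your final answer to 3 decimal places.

After 'absent': P(species X) = 0.85·0.3500 / (0.85·0.3500 + 0.4·0.6500) ≈ 0.5336
After 'present': P(species X) = 0.15·0.5336 / (0.15·0.5336 + 0.6·0.4664) ≈ 0.2224

0.222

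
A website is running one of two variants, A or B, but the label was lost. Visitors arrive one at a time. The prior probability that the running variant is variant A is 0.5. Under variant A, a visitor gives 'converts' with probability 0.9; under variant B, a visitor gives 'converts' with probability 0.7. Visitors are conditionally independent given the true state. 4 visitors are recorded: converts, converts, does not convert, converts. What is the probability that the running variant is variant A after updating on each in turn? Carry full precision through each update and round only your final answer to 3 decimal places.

After 'converts': P(A) = 0.9·0.5000 / (0.9·0.5000 + 0.7·0.5000) ≈ 0.5625
After 'converts': P(A) = 0.9·0.5625 / (0.9·0.5625 + 0.7·0.4375) ≈ 0.6231
After 'does not convert': P(A) = 0.1·0.6231 / (0.1·0.6231 + 0.3·0.3769) ≈ 0.3553
After 'converts': P(A) = 0.9·0.3553 / (0.9·0.3553 + 0.7·0.6447) ≈ 0.4147

0.415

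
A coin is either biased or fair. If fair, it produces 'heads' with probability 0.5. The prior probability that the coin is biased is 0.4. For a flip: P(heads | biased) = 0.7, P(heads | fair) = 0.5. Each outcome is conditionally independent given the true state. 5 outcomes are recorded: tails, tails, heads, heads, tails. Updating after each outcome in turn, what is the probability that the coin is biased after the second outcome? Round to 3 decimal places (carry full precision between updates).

After 'tails': P(biased) = 0.3·0.4000 / (0.3·0.4000 + 0.5·0.6000) ≈ 0.2857
After 'tails': P(biased) = 0.3·0.2857 / (0.3·0.2857 + 0.5·0.7143) ≈ 0.1935

0.194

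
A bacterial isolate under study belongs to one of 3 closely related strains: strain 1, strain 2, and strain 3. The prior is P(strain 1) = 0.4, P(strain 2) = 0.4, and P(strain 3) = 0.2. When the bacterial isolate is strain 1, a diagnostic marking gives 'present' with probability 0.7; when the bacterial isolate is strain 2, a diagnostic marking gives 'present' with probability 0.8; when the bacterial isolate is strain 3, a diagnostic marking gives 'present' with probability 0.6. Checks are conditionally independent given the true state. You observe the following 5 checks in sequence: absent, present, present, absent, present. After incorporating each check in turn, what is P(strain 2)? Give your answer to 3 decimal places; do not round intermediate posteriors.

After 'absent': normaliser = 0.3·0.4000 + 0.2·0.4000 + 0.4·0.2000; P(strain 1) ≈ 0.4286, P(strain 2) ≈ 0.2857, P(strain 3) ≈ 0.2857
After 'present': normaliser = 0.7·0.4286 + 0.8·0.2857 + 0.6·0.2857; P(strain 1) ≈ 0.4286, P(strain 2) ≈ 0.3265, P(strain 3) ≈ 0.2449
After 'present': normaliser = 0.7·0.4286 + 0.8·0.3265 + 0.6·0.2449; P(strain 1) ≈ 0.4236, P(strain 2) ≈ 0.3689, P(strain 3) ≈ 0.2075
After 'absent': normaliser = 0.3·0.4236 + 0.2·0.3689 + 0.4·0.2075; P(strain 1) ≈ 0.4477, P(strain 2) ≈ 0.2599, P(strain 3) ≈ 0.2924
After 'present': normaliser = 0.7·0.4477 + 0.8·0.2599 + 0.6·0.2924; P(strain 1) ≈ 0.4498, P(strain 2) ≈ 0.2984, P(strain 3) ≈ 0.2518

0.298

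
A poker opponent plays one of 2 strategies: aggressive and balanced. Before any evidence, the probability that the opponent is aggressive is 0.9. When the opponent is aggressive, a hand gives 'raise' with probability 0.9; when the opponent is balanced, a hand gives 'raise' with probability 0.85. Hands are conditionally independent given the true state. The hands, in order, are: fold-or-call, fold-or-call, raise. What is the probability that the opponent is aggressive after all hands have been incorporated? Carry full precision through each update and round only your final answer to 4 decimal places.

After 'fold-or-call': P(aggressive) = 0.1·0.9000 / (0.1·0.9000 + 0.15·0.1000) ≈ 0.8571
After 'fold-or-call': P(aggressive) = 0.1·0.8571 / (0.1·0.8571 + 0.15·0.1429) ≈ 0.8000
After 'raise': P(aggressive) = 0.9·0.8000 / (0.9·0.8000 + 0.85·0.2000) ≈ 0.8090

0.8090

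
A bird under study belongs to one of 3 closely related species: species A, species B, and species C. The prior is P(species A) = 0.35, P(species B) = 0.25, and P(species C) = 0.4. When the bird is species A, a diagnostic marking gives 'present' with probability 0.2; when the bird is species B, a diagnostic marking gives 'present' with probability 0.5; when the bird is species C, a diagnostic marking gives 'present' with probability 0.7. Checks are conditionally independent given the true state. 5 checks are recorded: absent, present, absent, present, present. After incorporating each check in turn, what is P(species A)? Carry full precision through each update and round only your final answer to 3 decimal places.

Each posterior becomes the prior for the next update.
After 'absent': normaliser = 0.8·0.3500 + 0.5·0.2500 + 0.3·0.4000; P(species A) ≈ 0.5333, P(species B) ≈ 0.2381, P(species C) ≈ 0.2286
After 'present': normaliser = 0.2·0.5333 + 0.5·0.2381 + 0.7·0.2286; P(species A) ≈ 0.2765, P(species B) ≈ 0.3086, P(species C) ≈ 0.4148
After 'absent': normaliser = 0.8·0.2765 + 0.5·0.3086 + 0.3·0.4148; P(species A) ≈ 0.4425, P(species B) ≈ 0.3086, P(species C) ≈ 0.2489
After 'present': normaliser = 0.2·0.4425 + 0.5·0.3086 + 0.7·0.2489; P(species A) ≈ 0.2122, P(species B) ≈ 0.3700, P(species C) ≈ 0.4178
After 'present': normaliser = 0.2·0.2122 + 0.5·0.3700 + 0.7·0.4178; P(species A) ≈ 0.0816, P(species B) ≈ 0.3559, P(species C) ≈ 0.5625

0.082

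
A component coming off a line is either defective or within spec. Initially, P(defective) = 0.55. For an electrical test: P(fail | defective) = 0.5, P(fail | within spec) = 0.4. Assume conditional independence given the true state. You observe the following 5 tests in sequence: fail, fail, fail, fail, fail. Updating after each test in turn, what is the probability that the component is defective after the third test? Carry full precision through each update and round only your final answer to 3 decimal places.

After 'fail': P(defective) = 0.5·0.5500 / (0.5·0.5500 + 0.4·0.4500) ≈ 0.6044
After 'fail': P(defective) = 0.5·0.6044 / (0.5·0.6044 + 0.4·0.3956) ≈ 0.6563
After 'fail': P(defective) = 0.5·0.6563 / (0.5·0.6563 + 0.4·0.3437) ≈ 0.7048

0.705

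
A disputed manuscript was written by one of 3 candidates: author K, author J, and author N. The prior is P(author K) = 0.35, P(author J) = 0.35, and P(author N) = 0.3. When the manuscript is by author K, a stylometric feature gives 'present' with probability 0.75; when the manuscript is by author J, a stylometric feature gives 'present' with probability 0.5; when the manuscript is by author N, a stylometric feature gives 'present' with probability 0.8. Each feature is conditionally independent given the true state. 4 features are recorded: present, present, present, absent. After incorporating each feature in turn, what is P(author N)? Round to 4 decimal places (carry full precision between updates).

After 'present': normaliser = 0.75·0.3500 + 0.5·0.3500 + 0.8·0.3000; P(author K) ≈ 0.3875, P(author J) ≈ 0.2583, P(author N) ≈ 0.3542
After 'present': normaliser = 0.75·0.3875 + 0.5·0.2583 + 0.8·0.3542; P(author K) ≈ 0.4133, P(author J) ≈ 0.1837, P(author N) ≈ 0.4030
After 'present': normaliser = 0.75·0.4133 + 0.5·0.1837 + 0.8·0.4030; P(author K) ≈ 0.4280, P(author J) ≈ 0.1268, P(author N) ≈ 0.4452
After 'absent': normaliser = 0.25·0.4280 + 0.5·0.1268 + 0.2·0.4452; P(author K) ≈ 0.4124, P(author J) ≈ 0.2444, P(author N) ≈ 0.3432

0.3432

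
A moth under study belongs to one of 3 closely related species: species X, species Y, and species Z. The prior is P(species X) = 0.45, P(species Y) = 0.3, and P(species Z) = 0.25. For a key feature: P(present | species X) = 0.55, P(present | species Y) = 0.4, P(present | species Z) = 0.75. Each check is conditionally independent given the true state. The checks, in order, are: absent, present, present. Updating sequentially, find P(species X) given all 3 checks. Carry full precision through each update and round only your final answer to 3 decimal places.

0.489

After 'absent': normaliser = 0.45·0.4500 + 0.6·0.3000 + 0.25·0.2500; P(species X) ≈ 0.4551, P(species Y) ≈ 0.4045, P(species Z) ≈ 0.1404
After 'present': normaliser = 0.55·0.4551 + 0.4·0.4045 + 0.75·0.1404; P(species X) ≈ 0.4837, P(species Y) ≈ 0.3127, P(species Z) ≈ 0.2036
After 'present': normaliser = 0.55·0.4837 + 0.4·0.3127 + 0.75·0.2036; P(species X) ≈ 0.4892, P(species Y) ≈ 0.2300, P(species Z) ≈ 0.2808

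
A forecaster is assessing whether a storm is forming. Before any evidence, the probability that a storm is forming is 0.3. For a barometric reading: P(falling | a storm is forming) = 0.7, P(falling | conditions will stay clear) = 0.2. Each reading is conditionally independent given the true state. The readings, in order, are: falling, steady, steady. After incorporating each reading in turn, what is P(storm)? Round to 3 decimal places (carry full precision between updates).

Apply Bayes' rule sequentially, carrying P(storm) forward.
After 'falling': P(storm) = 0.7·0.3000 / (0.7·0.3000 + 0.2·0.7000) ≈ 0.6000
After 'steady': P(storm) = 0.3·0.6000 / (0.3·0.6000 + 0.8·0.4000) ≈ 0.3600
After 'steady': P(storm) = 0.3·0.3600 / (0.3·0.3600 + 0.8·0.6400) ≈ 0.1742

0.174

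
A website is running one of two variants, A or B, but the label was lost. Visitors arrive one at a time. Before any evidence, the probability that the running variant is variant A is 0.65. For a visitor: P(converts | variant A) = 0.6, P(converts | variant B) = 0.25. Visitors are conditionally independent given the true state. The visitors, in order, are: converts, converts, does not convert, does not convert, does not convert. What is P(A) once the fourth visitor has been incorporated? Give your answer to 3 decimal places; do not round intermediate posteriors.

0.753

After 'converts': P(A) = 0.6·0.6500 / (0.6·0.6500 + 0.25·0.3500) ≈ 0.8168
After 'converts': P(A) = 0.6·0.8168 / (0.6·0.8168 + 0.25·0.1832) ≈ 0.9145
After 'does not convert': P(A) = 0.4·0.9145 / (0.4·0.9145 + 0.75·0.0855) ≈ 0.8509
After 'does not convert': P(A) = 0.4·0.8509 / (0.4·0.8509 + 0.75·0.1491) ≈ 0.7526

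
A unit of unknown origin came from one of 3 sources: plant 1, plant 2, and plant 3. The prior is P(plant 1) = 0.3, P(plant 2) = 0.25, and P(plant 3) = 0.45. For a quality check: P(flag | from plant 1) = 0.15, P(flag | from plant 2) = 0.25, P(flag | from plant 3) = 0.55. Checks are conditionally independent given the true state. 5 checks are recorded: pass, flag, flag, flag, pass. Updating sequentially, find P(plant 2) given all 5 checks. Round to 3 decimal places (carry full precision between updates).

Each posterior becomes the prior for the next update.
After 'pass': normaliser = 0.85·0.3000 + 0.75·0.2500 + 0.45·0.4500; P(plant 1) ≈ 0.3953, P(plant 2) ≈ 0.2907, P(plant 3) ≈ 0.3140
After 'flag': normaliser = 0.15·0.3953 + 0.25·0.2907 + 0.55·0.3140; P(plant 1) ≈ 0.1947, P(plant 2) ≈ 0.2385, P(plant 3) ≈ 0.5668
After 'flag': normaliser = 0.15·0.1947 + 0.25·0.2385 + 0.55·0.5668; P(plant 1) ≈ 0.0729, P(plant 2) ≈ 0.1489, P(plant 3) ≈ 0.7782
After 'flag': normaliser = 0.15·0.0729 + 0.25·0.1489 + 0.55·0.7782; P(plant 1) ≈ 0.0230, P(plant 2) ≈ 0.0782, P(plant 3) ≈ 0.8989
After 'pass': normaliser = 0.85·0.0230 + 0.75·0.0782 + 0.45·0.8989; P(plant 1) ≈ 0.0404, P(plant 2) ≈ 0.1215, P(plant 3) ≈ 0.8381

0.121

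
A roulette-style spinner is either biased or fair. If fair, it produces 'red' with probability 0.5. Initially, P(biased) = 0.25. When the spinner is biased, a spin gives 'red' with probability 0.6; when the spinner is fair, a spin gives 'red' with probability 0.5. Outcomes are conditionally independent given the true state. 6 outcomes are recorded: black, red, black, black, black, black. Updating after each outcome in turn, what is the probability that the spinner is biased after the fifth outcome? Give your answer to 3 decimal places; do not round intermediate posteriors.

After 'black': P(biased) = 0.4·0.2500 / (0.4·0.2500 + 0.5·0.7500) ≈ 0.2105
After 'red': P(biased) = 0.6·0.2105 / (0.6·0.2105 + 0.5·0.7895) ≈ 0.2424
After 'black': P(biased) = 0.4·0.2424 / (0.4·0.2424 + 0.5·0.7576) ≈ 0.2038
After 'black': P(biased) = 0.4·0.2038 / (0.4·0.2038 + 0.5·0.7962) ≈ 0.1700
After 'black': P(biased) = 0.4·0.1700 / (0.4·0.1700 + 0.5·0.8300) ≈ 0.1408

0.141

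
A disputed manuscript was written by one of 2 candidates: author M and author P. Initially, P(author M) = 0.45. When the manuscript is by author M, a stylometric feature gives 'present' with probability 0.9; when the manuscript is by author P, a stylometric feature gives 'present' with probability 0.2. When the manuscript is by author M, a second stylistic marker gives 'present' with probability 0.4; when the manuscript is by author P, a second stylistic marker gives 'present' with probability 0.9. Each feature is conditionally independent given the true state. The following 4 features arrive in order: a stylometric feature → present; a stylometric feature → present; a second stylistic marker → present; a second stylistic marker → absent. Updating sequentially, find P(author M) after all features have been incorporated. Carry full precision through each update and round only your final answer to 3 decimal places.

After a stylometric feature='present': P(author M) = 0.9·0.4500 / (0.9·0.4500 + 0.2·0.5500) ≈ 0.7864
After a stylometric feature='present': P(author M) = 0.9·0.7864 / (0.9·0.7864 + 0.2·0.2136) ≈ 0.9431
After a second stylistic marker='present': P(author M) = 0.4·0.9431 / (0.4·0.9431 + 0.9·0.0569) ≈ 0.8804
After a second stylistic marker='absent': P(author M) = 0.6·0.8804 / (0.6·0.8804 + 0.1·0.1196) ≈ 0.9779

0.978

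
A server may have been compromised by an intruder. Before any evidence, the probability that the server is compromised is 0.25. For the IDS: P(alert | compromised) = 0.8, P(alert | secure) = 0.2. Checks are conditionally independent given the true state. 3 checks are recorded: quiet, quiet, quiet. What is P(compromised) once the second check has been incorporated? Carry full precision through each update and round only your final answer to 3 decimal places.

After 'quiet': P(compromised) = 0.2·0.2500 / (0.2·0.2500 + 0.8·0.7500) ≈ 0.0769
After 'quiet': P(compromised) = 0.2·0.0769 / (0.2·0.0769 + 0.8·0.9231) ≈ 0.0204

0.020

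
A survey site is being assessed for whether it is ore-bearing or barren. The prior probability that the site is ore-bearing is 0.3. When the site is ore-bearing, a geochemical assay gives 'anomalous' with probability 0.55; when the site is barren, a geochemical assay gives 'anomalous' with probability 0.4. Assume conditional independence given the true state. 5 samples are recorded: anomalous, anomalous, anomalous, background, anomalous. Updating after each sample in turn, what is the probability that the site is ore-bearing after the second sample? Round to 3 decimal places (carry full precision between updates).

0.448

Each posterior becomes the prior for the next update.
After 'anomalous': P(ore) = 0.55·0.3000 / (0.55·0.3000 + 0.4·0.7000) ≈ 0.3708
After 'anomalous': P(ore) = 0.55·0.3708 / (0.55·0.3708 + 0.4·0.6292) ≈ 0.4476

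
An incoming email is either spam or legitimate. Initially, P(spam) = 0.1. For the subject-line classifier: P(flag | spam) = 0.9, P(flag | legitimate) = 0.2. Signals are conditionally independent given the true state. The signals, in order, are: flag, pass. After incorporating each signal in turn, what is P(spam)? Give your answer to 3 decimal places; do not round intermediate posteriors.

After 'flag': P(spam) = 0.9·0.1000 / (0.9·0.1000 + 0.2·0.9000) ≈ 0.3333
After 'pass': P(spam) = 0.1·0.3333 / (0.1·0.3333 + 0.8·0.6667) ≈ 0.0588

0.059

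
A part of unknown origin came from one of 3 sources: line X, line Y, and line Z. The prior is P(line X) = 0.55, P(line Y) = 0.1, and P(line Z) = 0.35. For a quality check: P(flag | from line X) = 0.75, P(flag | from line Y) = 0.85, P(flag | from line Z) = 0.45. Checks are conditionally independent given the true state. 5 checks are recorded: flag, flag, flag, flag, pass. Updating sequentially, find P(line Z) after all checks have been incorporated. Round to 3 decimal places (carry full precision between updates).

After 'flag': normaliser = 0.75·0.5500 + 0.85·0.1000 + 0.45·0.3500; P(line X) ≈ 0.6298, P(line Y) ≈ 0.1298, P(line Z) ≈ 0.2405
After 'flag': normaliser = 0.75·0.6298 + 0.85·0.1298 + 0.45·0.2405; P(line X) ≈ 0.6837, P(line Y) ≈ 0.1597, P(line Z) ≈ 0.1566
After 'flag': normaliser = 0.75·0.6837 + 0.85·0.1597 + 0.45·0.1566; P(line X) ≈ 0.7132, P(line Y) ≈ 0.1888, P(line Z) ≈ 0.0980
After 'flag': normaliser = 0.75·0.7132 + 0.85·0.1888 + 0.45·0.0980; P(line X) ≈ 0.7234, P(line Y) ≈ 0.2170, P(line Z) ≈ 0.0597
After 'pass': normaliser = 0.25·0.7234 + 0.15·0.2170 + 0.55·0.0597; P(line X) ≈ 0.7345, P(line Y) ≈ 0.1322, P(line Z) ≈ 0.1333

0.133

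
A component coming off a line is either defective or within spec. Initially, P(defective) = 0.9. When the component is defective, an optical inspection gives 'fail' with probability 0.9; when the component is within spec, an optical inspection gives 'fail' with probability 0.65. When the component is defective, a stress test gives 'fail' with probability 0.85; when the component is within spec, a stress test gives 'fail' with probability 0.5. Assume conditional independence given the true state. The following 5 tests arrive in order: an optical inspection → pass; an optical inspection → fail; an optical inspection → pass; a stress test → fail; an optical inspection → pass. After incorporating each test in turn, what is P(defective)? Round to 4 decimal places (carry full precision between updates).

After an optical inspection='pass': P(defective) = 0.1·0.9000 / (0.1·0.9000 + 0.35·0.1000) ≈ 0.7200
After an optical inspection='fail': P(defective) = 0.9·0.7200 / (0.9·0.7200 + 0.65·0.2800) ≈ 0.7807
After an optical inspection='pass': P(defective) = 0.1·0.7807 / (0.1·0.7807 + 0.35·0.2193) ≈ 0.5043
After a stress test='fail': P(defective) = 0.85·0.5043 / (0.85·0.5043 + 0.5·0.4957) ≈ 0.6336
After an optical inspection='pass': P(defective) = 0.1·0.6336 / (0.1·0.6336 + 0.35·0.3664) ≈ 0.3307

0.3307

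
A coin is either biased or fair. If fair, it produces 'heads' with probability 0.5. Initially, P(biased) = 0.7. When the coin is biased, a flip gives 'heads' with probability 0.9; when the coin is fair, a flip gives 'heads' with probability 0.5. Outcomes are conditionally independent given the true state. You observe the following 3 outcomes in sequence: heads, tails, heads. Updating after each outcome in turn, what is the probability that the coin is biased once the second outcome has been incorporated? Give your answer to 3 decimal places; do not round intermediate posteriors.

0.457

Apply Bayes' rule sequentially, carrying P(biased) forward.
After 'heads': P(biased) = 0.9·0.7000 / (0.9·0.7000 + 0.5·0.3000) ≈ 0.8077
After 'tails': P(biased) = 0.1·0.8077 / (0.1·0.8077 + 0.5·0.1923) ≈ 0.4565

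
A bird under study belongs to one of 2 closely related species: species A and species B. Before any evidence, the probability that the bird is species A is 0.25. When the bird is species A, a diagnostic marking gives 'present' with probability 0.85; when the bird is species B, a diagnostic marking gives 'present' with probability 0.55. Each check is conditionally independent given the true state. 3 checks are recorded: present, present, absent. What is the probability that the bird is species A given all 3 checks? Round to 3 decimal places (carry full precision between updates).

After 'present': P(species A) = 0.85·0.2500 / (0.85·0.2500 + 0.55·0.7500) ≈ 0.3400
After 'present': P(species A) = 0.85·0.3400 / (0.85·0.3400 + 0.55·0.6600) ≈ 0.4433
After 'absent': P(species A) = 0.15·0.4433 / (0.15·0.4433 + 0.45·0.5567) ≈ 0.2097

0.210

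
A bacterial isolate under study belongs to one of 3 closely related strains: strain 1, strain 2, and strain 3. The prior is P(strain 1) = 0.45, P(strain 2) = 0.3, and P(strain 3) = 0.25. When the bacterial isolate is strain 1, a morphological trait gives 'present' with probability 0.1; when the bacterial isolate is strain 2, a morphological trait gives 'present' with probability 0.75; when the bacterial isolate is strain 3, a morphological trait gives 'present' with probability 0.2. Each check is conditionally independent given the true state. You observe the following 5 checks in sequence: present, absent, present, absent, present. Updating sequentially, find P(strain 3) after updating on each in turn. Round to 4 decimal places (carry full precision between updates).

After 'present': normaliser = 0.1·0.4500 + 0.75·0.3000 + 0.2·0.2500; P(strain 1) ≈ 0.1406, P(strain 2) ≈ 0.7031, P(strain 3) ≈ 0.1562
After 'absent': normaliser = 0.9·0.1406 + 0.25·0.7031 + 0.8·0.1562; P(strain 1) ≈ 0.2962, P(strain 2) ≈ 0.4113, P(strain 3) ≈ 0.2925
After 'present': normaliser = 0.1·0.2962 + 0.75·0.4113 + 0.2·0.2925; P(strain 1) ≈ 0.0747, P(strain 2) ≈ 0.7778, P(strain 3) ≈ 0.1475
After 'absent': normaliser = 0.9·0.0747 + 0.25·0.7778 + 0.8·0.1475; P(strain 1) ≈ 0.1770, P(strain 2) ≈ 0.5122, P(strain 3) ≈ 0.3108
After 'present': normaliser = 0.1·0.1770 + 0.75·0.5122 + 0.2·0.3108; P(strain 1) ≈ 0.0381, P(strain 2) ≈ 0.8279, P(strain 3) ≈ 0.1340

0.1340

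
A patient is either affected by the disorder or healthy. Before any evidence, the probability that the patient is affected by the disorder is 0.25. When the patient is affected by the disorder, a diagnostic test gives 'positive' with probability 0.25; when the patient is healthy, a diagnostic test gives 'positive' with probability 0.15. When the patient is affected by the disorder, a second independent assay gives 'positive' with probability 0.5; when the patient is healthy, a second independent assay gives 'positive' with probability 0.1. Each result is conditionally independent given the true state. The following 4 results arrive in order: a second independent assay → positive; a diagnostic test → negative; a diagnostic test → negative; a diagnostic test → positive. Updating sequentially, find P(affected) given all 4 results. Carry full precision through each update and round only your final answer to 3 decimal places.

After a second independent assay='positive': P(affected) = 0.5·0.2500 / (0.5·0.2500 + 0.1·0.7500) ≈ 0.6250
After a diagnostic test='negative': P(affected) = 0.75·0.6250 / (0.75·0.6250 + 0.85·0.3750) ≈ 0.5952
After a diagnostic test='negative': P(affected) = 0.75·0.5952 / (0.75·0.5952 + 0.85·0.4048) ≈ 0.5648
After a diagnostic test='positive': P(affected) = 0.25·0.5648 / (0.25·0.5648 + 0.15·0.4352) ≈ 0.6838

0.684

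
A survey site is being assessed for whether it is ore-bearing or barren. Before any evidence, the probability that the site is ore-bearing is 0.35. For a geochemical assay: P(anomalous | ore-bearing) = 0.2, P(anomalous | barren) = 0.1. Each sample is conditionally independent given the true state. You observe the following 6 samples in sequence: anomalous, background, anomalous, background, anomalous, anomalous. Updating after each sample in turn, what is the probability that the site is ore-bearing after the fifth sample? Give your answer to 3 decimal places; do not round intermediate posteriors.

Apply Bayes' rule sequentially, carrying P(ore) forward.
After 'anomalous': P(ore) = 0.2·0.3500 / (0.2·0.3500 + 0.1·0.6500) ≈ 0.5185
After 'background': P(ore) = 0.8·0.5185 / (0.8·0.5185 + 0.9·0.4815) ≈ 0.4891
After 'anomalous': P(ore) = 0.2·0.4891 / (0.2·0.4891 + 0.1·0.5109) ≈ 0.6569
After 'background': P(ore) = 0.8·0.6569 / (0.8·0.6569 + 0.9·0.3431) ≈ 0.6299
After 'anomalous': P(ore) = 0.2·0.6299 / (0.2·0.6299 + 0.1·0.3701) ≈ 0.7729

0.773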